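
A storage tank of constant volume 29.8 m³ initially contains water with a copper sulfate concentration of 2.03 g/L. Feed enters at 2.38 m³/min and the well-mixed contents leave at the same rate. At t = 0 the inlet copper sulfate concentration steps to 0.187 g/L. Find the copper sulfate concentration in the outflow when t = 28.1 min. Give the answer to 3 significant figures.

Mass balance on the solute (V constant): V dC/dt = Q(C_in − C).
So dC/dt = (C_in − C)/τ with τ = V/Q = 29.8/2.38 = 12.521 min.
This is linear first-order; C(t) = C_in + (C₀ − C_in) e^(−t/τ).
C(28.1) = 0.187 + (2.03 − 0.187)·e^(−28.1/12.521) = 0.187 + (1.8430)·0.10601 = 0.38238 g/L.

0.382 g/L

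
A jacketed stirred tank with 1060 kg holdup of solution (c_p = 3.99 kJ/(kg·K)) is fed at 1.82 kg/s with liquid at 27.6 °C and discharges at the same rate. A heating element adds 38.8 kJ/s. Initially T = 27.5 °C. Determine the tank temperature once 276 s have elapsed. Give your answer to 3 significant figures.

Unsteady energy balance on the tank contents: M c_p dT/dt = ṁ c_p (T_in − T) + 38.8.
τ = M/ṁ = 582.42 s; T_ss = T_in + Q̇/(ṁ c_p) = 27.6 + 38.8/(1.82·3.99) = 32.943 °C.
T approaches T_ss exponentially: T(t) = T_ss + (T₀ − T_ss) e^(−t/τ).
T(276) = 32.943 + (-5.4430)·e^(−276/582.42) = 32.943 + (-5.4430)·0.62258 = 29.554 °C.

29.6 °C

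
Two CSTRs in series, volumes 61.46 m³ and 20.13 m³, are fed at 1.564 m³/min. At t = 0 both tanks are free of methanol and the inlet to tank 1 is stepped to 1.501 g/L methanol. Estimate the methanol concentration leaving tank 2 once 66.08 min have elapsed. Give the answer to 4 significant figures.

1.090 g/L

Time constants: τᵢ = Vᵢ/Q for each well-mixed tank.
τ₁ = 61.46/1.564 = 39.2967 min; τ₂ = 20.13/1.564 = 12.8708 min.
Tank 1: C₁ = C_in(1 − e^(−t/τ₁)). Tank 2 (τ₁ ≠ τ₂): C₂ = C_in[1 − (τ₁ e^(−t/τ₁) − τ₂ e^(−t/τ₂))/(τ₁ − τ₂)].
At t = 66.08: e^(−t/τ₁) = 0.186082, e^(−t/τ₂) = 0.00589244.
C₂ = 1.501·[1 − (39.2967·0.186082 − 12.8708·0.00589244)/(26.4258)] = 1.501·0.726156 = 1.08996 g/L.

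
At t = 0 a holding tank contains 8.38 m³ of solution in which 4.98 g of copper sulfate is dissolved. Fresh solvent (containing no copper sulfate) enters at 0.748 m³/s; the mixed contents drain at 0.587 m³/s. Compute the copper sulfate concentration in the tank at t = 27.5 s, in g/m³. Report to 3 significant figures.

0.0828 g/m³

Total volume: dV/dt = Q_in − Q_out = 0.16100 m³/s, so V(t) = 8.38 + 0.16100 t and V(27.5) = 12.808 m³.
Species balance (pure solvent in): dm/dt = −Q_out · m/V(t).
dm/m = −Q_out dt/(V₀ + 0.16100 t); integrating gives ln(m/m₀) = −(Q_out/(Q_in−Q_out)) ln(V/V₀).
m = m₀ (V₀/V)^(Q_out/(Q_in−Q_out)) = 4.98 × (8.38/12.808)^(3.6460) = 1.0606 g.
C = m/V = 1.0606/12.808 = 0.082814 g/m³.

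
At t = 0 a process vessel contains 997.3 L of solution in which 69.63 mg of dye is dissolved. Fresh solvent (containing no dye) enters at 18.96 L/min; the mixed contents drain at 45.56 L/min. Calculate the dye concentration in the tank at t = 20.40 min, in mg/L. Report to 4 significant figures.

0.03989 mg/L

Total volume: dV/dt = Q_in − Q_out = -26.6000 L/min, so V(t) = 997.3 − 26.6000 t and V(20.40) = 454.660 L.
No dye enters, so dm/dt = −Q_out · (m/V).
dm/m = −Q_out dt/(V₀ − 26.6000 t); integrating gives ln(m/m₀) = −(Q_out/(Q_in−Q_out)) ln(V/V₀).
m = m₀ (V₀/V)^(Q_out/(Q_in−Q_out)) = 69.63 × (997.3/454.660)^(-1.71278) = 18.1342 mg.
C = m/V = 18.1342/454.660 = 0.0398853 mg/L.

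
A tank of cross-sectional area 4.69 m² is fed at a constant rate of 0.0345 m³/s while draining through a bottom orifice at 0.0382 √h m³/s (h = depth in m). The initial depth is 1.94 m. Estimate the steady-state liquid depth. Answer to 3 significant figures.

Level balance: A dh/dt = 0.0345 − 0.0382 √h. Setting dh/dt = 0:
Q_in = 0.0382 √h_ss ⇒ √h_ss = 0.0345/0.0382 = 0.90314.
h_ss = 0.90314² = 0.81566 m. (Since h₀ = 1.94 m > h_ss, the level will fall toward this value.)

0.816 m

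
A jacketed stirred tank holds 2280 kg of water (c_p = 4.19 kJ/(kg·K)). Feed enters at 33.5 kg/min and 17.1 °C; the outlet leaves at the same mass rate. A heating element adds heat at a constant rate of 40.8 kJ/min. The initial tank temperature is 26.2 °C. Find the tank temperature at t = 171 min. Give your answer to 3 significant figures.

18.1 °C

M c_p dT/dt = ṁ c_p (T_in − T) + Q̇.
Rearrange: dT/dt = (T_ss − T)/τ with τ = M/ṁ = 68.060 min and T_ss = T_in + Q̇/(ṁ c_p) = 17.391 °C.
This is linear first-order; T(t) = T_ss + (T₀ − T_ss) e^(−t/τ).
T(171) = 17.391 + (8.8093)·e^(−171/68.060) = 17.391 + (8.8093)·0.081065 = 18.105 °C.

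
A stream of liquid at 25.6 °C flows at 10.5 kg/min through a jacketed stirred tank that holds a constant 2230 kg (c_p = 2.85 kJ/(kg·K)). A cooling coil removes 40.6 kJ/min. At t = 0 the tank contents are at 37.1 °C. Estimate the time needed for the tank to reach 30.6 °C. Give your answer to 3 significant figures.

150 min

Heat balance on the well-mixed liquid: M c_p dT/dt = ṁ c_p (T_in − T) − 40.6.
τ = M/ṁ = 212.38 min; T_ss = T_in − Q̇/(ṁ c_p) = 24.243 °C.
T(t) = T_ss + (T₀ − T_ss) e^(−t/τ). Set T = 30.6:
e^(−t/τ) = (30.6 − 24.243)/(37.1 − 24.243) = 0.49443
t = −212.38 · ln(0.49443) = 149.59 min.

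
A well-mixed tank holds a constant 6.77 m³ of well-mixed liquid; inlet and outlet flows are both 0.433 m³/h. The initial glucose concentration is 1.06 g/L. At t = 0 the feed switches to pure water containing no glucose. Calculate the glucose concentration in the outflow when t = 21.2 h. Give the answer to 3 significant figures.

0.273 g/L

Transient balance on the dissolved component: V dC/dt = Q(C_in − C).
Time constant τ = V/Q = 6.77/0.433 = 15.635 h.
Solution: C(t) = C_in + (C₀ − C_in) e^(−t/τ).
C(21.2) = 0 + (1.06 − 0)·e^(−21.2/15.635) = 0 + (1.0600)·0.25771 = 0.27317 g/L.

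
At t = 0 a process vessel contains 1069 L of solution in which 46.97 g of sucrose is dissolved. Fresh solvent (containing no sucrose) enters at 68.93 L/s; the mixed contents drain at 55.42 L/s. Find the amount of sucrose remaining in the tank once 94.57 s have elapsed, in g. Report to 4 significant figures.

1.867 g

Let m(t) be the amount of sucrose. Volume: V(t) = V₀ + (Q_in − Q_out) t = 1069 + 13.5100 t; V(94.57) = 2346.64 L.
Solute balance: dm/dt = 0 − Q_out C = −Q_out m/V(t).
Separate: dm/m = −Q_out dt/V(t) ⇒ ln(m/m₀) = −(Q_out/(Q_in−Q_out)) ln(V/V₀).
m = m₀ (V₀/V)^(Q_out/(Q_in−Q_out)) = 46.97 × (1069/2346.64)^(4.10215) = 1.86666 g.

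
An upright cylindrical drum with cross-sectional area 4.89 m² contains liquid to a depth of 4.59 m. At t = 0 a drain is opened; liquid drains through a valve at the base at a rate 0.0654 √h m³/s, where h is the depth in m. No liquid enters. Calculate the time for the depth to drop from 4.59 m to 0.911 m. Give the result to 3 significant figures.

178 s

Accumulation of liquid (constant cross-section A): A dh/dt = −0.0654 √h.
∫ h^(−1/2) dh = −(0.0654/A) ∫ dt, giving 2√h = 2√h₀ − (0.0654/A) t.
t = 2A(√h₀ − √h)/0.0654 = 2·4.89·(√4.59 − √0.911)/0.0654
  = 9.7800 × (2.1424 − 0.95446) / 0.0654 = 177.65 s.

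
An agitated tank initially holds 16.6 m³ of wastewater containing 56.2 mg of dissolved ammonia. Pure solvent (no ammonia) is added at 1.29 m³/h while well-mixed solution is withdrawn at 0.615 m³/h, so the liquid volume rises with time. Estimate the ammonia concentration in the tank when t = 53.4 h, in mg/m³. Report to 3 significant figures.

0.373 mg/m³

Let m(t) be the amount of ammonia. Volume: V(t) = V₀ + (Q_in − Q_out) t = 16.6 + 0.67500 t; V(53.4) = 52.645 m³.
Species balance (pure solvent in): dm/dt = −Q_out · m/V(t).
Separate: dm/m = −Q_out dt/V(t) ⇒ ln(m/m₀) = −(Q_out/(Q_in−Q_out)) ln(V/V₀).
m = m₀ (V₀/V)^(Q_out/(Q_in−Q_out)) = 56.2 × (16.6/52.645)^(0.91111) = 19.636 mg.
C = m/V = 19.636/52.645 = 0.37298 mg/m³.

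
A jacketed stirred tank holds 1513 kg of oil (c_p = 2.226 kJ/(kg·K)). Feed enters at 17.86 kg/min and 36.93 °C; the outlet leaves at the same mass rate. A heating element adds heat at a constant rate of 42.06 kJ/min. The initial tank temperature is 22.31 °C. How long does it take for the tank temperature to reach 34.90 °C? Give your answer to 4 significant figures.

137.6 min

Unsteady energy balance on the tank contents: M c_p dT/dt = ṁ c_p (T_in − T) + 42.06.
τ = M/ṁ = 84.7144 min; T_ss = T_in + Q̇/(ṁ c_p) = 37.9879 °C.
T(t) = T_ss + (T₀ − T_ss) e^(−t/τ). Set T = 34.90:
e^(−t/τ) = (34.90 − 37.9879)/(22.31 − 37.9879) = 0.196961
t = −84.7144 · ln(0.196961) = 137.640 min.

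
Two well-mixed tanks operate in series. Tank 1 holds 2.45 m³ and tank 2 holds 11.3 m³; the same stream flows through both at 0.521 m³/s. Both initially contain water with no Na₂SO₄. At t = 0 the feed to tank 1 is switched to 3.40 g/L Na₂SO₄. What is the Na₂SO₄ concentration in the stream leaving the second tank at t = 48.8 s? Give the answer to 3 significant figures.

Each tank obeys Vᵢ dCᵢ/dt = Q(Cᵢ₋₁ − Cᵢ), so τᵢ = Vᵢ/Q.
τ₁ = 2.45/0.521 = 4.7025 s; τ₂ = 11.3/0.521 = 21.689 s.
Solving the cascade with C₁(0)=C₂(0)=0 gives C₂(t) = C_in[1 − (τ₁ e^(−t/τ₁) − τ₂ e^(−t/τ₂))/(τ₁ − τ₂)].
At t = 48.8: e^(−t/τ₁) = 3.1126e-05, e^(−t/τ₂) = 0.10540.
C₂ = 3.40·[1 − (4.7025·3.1126e-05 − 21.689·0.10540)/(-16.987)] = 3.40·0.86543 = 2.9425 g/L.

2.94 g/L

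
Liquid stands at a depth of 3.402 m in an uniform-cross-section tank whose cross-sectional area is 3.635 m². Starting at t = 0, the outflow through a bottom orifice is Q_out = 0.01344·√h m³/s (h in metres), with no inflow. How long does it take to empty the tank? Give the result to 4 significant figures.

997.7 s

With no inflow, A dh/dt = −0.01344 √h.
∫ h^(−1/2) dh = −(0.01344/A) ∫ dt, giving 2√h = 2√h₀ − (0.01344/A) t.
Set h = 0: 2√h₀ = (0.01344/A) t_empty ⇒ t_empty = 2A√h₀/0.01344.
t_empty = 2·3.635·√3.402/0.01344 = 7.27000·1.84445/0.01344 = 997.705 s.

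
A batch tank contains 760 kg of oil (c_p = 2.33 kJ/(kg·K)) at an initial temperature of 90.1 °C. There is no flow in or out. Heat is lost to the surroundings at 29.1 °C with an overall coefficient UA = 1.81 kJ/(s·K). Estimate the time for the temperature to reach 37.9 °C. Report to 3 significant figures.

Lumped-capacitance energy balance: M c_p dT/dt = UA(T_amb − T).
τ = M c_p/UA = 978.34 s; T_ss = T_amb = 29.100 °C.
T(t) = T_ss + (T₀ − T_ss)e^(−t/τ); set T = 37.9:
t = −τ ln[(T − T_ss)/(T₀ − T_ss)] = −978.34 · ln(0.14426) = 1894.2 s.

1890 s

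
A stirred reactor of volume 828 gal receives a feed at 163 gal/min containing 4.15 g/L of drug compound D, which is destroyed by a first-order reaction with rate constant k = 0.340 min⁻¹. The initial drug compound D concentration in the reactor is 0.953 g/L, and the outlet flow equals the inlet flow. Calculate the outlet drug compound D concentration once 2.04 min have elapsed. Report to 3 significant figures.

1.33 g/L

Species balance: V dC/dt = Q C_in − Q C − k V C.
This is linear with rate a = Q/V + k = 0.53686 min⁻¹.
C_ss = Q C_in/(Q + kV) = 1.5218 g/L; C(t) = C_ss + (C₀ − C_ss) e^(−a t).
C(2.04) = 1.5218 + (-0.56875)·e^(−0.53686·2.04) = 1.5218 + (-0.56875)·0.33447 = 1.3315 g/L.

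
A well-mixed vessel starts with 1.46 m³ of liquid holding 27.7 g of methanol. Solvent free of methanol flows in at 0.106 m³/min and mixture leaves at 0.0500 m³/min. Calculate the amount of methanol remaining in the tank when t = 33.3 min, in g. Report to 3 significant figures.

13.3 g

Let m(t) be the amount of methanol. Volume: V(t) = V₀ + (Q_in − Q_out) t = 1.46 + 0.056000 t; V(33.3) = 3.3248 m³.
Species balance (pure solvent in): dm/dt = −Q_out · m/V(t).
dm/m = −Q_out dt/(V₀ + 0.056000 t); integrating gives ln(m/m₀) = −(Q_out/(Q_in−Q_out)) ln(V/V₀).
m = m₀ (V₀/V)^(Q_out/(Q_in−Q_out)) = 27.7 × (1.46/3.3248)^(0.89286) = 13.285 g.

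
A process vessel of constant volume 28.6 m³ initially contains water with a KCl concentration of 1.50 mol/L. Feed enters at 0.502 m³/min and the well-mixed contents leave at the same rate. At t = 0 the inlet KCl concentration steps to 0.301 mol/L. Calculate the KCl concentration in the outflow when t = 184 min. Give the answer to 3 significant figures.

0.348 mol/L

Species balance on the tank: V dC/dt = Q(C_in − C).
So dC/dt = (C_in − C)/τ with τ = V/Q = 28.6/0.502 = 56.972 min.
Solution: C(t) = C_in + (C₀ − C_in) e^(−t/τ).
C(184) = 0.301 + (1.50 − 0.301)·e^(−184/56.972) = 0.301 + (1.1990)·0.039571 = 0.34845 mol/L.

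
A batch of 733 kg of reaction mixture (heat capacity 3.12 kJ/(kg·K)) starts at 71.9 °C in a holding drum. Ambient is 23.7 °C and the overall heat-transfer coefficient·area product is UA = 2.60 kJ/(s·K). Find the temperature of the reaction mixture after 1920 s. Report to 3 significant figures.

Energy balance: M c_p dT/dt = −UA(T − T_amb).
dT/dt = (T_ss − T)/τ with T_ss = T_amb = 23.700 °C, τ = M c_p/UA = 733·3.12/2.60 = 879.60 s.
Solution: T(t) = T_ss + (T₀ − T_ss) e^(−t/τ).
T(1920) = 23.700 + (48.200)·0.11272 = 29.133 °C.

29.1 °C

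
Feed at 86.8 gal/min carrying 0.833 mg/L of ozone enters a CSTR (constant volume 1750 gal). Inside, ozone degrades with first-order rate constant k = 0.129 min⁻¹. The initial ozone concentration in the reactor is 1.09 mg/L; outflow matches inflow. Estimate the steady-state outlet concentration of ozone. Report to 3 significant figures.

V dC/dt = Q(C_in − C) − k V C.
Steady state (dC/dt = 0): C_ss = Q C_in/(Q + kV) = C_in/(1 + kV/Q).
C_ss = 86.8·0.833/(86.8 + 0.129·1750) = 72.304/312.55 = 0.23134 mg/L.

0.231 mg/L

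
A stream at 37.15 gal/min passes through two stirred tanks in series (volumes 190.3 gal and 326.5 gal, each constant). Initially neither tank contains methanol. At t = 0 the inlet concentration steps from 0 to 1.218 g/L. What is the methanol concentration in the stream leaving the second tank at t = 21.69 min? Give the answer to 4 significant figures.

Species balance on tank i: dCᵢ/dt = (Cᵢ₋₁ − Cᵢ)/τᵢ with τᵢ = Vᵢ/Q.
τ₁ = 190.3/37.15 = 5.12248 min; τ₂ = 326.5/37.15 = 8.78869 min.
Solving the cascade with C₁(0)=C₂(0)=0 gives C₂(t) = C_in[1 − (τ₁ e^(−t/τ₁) − τ₂ e^(−t/τ₂))/(τ₁ − τ₂)].
At t = 21.69: e^(−t/τ₁) = 0.0144902, e^(−t/τ₂) = 0.0847590.
C₂ = 1.218·[1 − (5.12248·0.0144902 − 8.78869·0.0847590)/(-3.66622)] = 1.218·0.817061 = 0.995180 g/L.

0.9952 g/L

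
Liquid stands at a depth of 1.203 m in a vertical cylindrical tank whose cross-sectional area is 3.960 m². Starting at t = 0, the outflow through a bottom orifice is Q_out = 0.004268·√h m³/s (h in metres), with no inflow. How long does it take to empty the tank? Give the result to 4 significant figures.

2035 s

With no inflow, A dh/dt = −0.004268 √h.
Separate and integrate: 2(√h − √h₀) = −(0.004268/A) t.
Set h = 0: 2√h₀ = (0.004268/A) t_empty ⇒ t_empty = 2A√h₀/0.004268.
t_empty = 2·3.960·√1.203/0.004268 = 7.92000·1.09681/0.004268 = 2035.32 s.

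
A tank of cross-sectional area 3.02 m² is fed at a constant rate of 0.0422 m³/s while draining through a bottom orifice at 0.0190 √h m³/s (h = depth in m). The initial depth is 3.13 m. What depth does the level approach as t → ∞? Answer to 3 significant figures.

4.93 m

A dh/dt = Q_in − 0.0190 √h. Steady state requires inflow = outflow:
Q_in = 0.0190 √h_ss ⇒ √h_ss = 0.0422/0.0190 = 2.2211.
h_ss = 2.2211² = 4.9331 m. (Since h₀ = 3.13 m < h_ss, the level will rise toward this value.)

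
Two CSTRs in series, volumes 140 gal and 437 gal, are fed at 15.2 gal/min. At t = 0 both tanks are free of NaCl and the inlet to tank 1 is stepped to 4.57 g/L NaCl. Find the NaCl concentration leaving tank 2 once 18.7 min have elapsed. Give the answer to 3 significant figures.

Each tank obeys Vᵢ dCᵢ/dt = Q(Cᵢ₋₁ − Cᵢ), so τᵢ = Vᵢ/Q.
τ₁ = 140/15.2 = 9.2105 min; τ₂ = 437/15.2 = 28.750 min.
Solving the cascade with C₁(0)=C₂(0)=0 gives C₂(t) = C_in[1 − (τ₁ e^(−t/τ₁) − τ₂ e^(−t/τ₂))/(τ₁ − τ₂)].
At t = 18.7: e^(−t/τ₁) = 0.13130, e^(−t/τ₂) = 0.52182.
C₂ = 4.57·[1 − (9.2105·0.13130 − 28.750·0.52182)/(-19.539)] = 4.57·0.29410 = 1.3440 g/L.

1.34 g/L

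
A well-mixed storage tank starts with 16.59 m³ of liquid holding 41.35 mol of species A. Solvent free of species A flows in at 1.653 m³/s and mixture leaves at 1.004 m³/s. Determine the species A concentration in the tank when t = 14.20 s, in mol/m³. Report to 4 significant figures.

Let m(t) be the amount of species A. Volume: V(t) = V₀ + (Q_in − Q_out) t = 16.59 + 0.649000 t; V(14.20) = 25.8058 m³.
No species A enters, so dm/dt = −Q_out · (m/V).
Separate: dm/m = −Q_out dt/V(t) ⇒ ln(m/m₀) = −(Q_out/(Q_in−Q_out)) ln(V/V₀).
m = m₀ (V₀/V)^(Q_out/(Q_in−Q_out)) = 41.35 × (16.59/25.8058)^(1.54700) = 20.8762 mol.
C = m/V = 20.8762/25.8058 = 0.808974 mol/m³.

0.8090 mol/m³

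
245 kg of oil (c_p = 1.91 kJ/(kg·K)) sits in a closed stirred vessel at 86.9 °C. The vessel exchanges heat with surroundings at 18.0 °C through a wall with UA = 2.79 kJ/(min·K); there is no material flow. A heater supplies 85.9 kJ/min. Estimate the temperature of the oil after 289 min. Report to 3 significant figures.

55.6 °C

Heat balance on the well-mixed liquid: M c_p dT/dt = −UA(T − T_amb) + Q̇.
dT/dt = (T_ss − T)/τ with T_ss = T_amb + Q̇/UA = 18.0 + 85.9/2.79 = 48.789 °C, τ = M c_p/UA = 245·1.91/2.79 = 167.72 min.
Integrating: T(t) = T_ss + (T₀ − T_ss) e^(−t/τ).
T(289) = 48.789 + (38.111)·0.17852 = 55.592 °C.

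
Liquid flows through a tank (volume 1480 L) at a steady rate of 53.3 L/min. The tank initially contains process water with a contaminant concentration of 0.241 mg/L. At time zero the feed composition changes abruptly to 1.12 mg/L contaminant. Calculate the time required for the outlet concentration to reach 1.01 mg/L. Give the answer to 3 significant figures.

57.7 min

Species balance on the tank: V dC/dt = Q(C_in − C), so τ = V/Q = 27.767 min.
C(t) = C_in + (C₀ − C_in) e^(−t/τ). Set C = 1.01 and solve for t:
e^(−t/τ) = (C − C_in)/(C₀ − C_in) = (1.01 − 1.12)/(0.241 − 1.12) = 0.12514
t = −τ ln(…) = 27.767 × 2.0783 = 57.709 min.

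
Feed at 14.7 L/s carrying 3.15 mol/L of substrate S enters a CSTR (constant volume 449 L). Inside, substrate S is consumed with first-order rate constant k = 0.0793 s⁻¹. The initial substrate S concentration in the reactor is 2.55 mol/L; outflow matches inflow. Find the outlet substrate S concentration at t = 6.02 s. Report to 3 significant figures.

1.75 mol/L

Species balance: V dC/dt = Q C_in − Q C − k V C.
This is linear with rate a = Q/V + k = 0.11204 s⁻¹.
C_ss = Q C_in/(Q + kV) = 0.92047 mol/L; C(t) = C_ss + (C₀ − C_ss) e^(−a t).
C(6.02) = 0.92047 + (1.6295)·e^(−0.11204·6.02) = 0.92047 + (1.6295)·0.50942 = 1.7506 mol/L.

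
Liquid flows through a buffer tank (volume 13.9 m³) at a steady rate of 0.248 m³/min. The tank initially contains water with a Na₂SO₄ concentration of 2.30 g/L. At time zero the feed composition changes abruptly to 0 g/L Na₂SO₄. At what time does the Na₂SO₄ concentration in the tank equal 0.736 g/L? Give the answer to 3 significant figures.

63.9 min

Accumulation = in − out for the solute gives V dC/dt = Q(C_in − C), so τ = V/Q = 56.048 min.
C(t) = C_in + (C₀ − C_in) e^(−t/τ). Set C = 0.736 and solve for t:
e^(−t/τ) = (C − C_in)/(C₀ − C_in) = (0.736 − 0)/(2.30 − 0) = 0.32000
t = −τ ln(…) = 56.048 × 1.1394 = 63.863 min.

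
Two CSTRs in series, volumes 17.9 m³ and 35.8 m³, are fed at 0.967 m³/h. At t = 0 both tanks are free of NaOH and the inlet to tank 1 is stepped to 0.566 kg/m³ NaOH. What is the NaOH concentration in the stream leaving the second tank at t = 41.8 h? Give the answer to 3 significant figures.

0.259 kg/m³

Species balance on tank i: dCᵢ/dt = (Cᵢ₋₁ − Cᵢ)/τᵢ with τᵢ = Vᵢ/Q.
τ₁ = 17.9/0.967 = 18.511 h; τ₂ = 35.8/0.967 = 37.022 h.
Solving the cascade with C₁(0)=C₂(0)=0 gives C₂(t) = C_in[1 − (τ₁ e^(−t/τ₁) − τ₂ e^(−t/τ₂))/(τ₁ − τ₂)].
At t = 41.8: e^(−t/τ₁) = 0.10455, e^(−t/τ₂) = 0.32333.
C₂ = 0.566·[1 − (18.511·0.10455 − 37.022·0.32333)/(-18.511)] = 0.566·0.45788 = 0.25916 kg/m³.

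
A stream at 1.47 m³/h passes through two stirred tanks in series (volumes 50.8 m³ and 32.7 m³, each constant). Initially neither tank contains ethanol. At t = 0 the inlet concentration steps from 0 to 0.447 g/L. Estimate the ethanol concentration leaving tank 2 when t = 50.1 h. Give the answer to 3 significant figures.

0.238 g/L

Species balance on tank i: dCᵢ/dt = (Cᵢ₋₁ − Cᵢ)/τᵢ with τᵢ = Vᵢ/Q.
τ₁ = 50.8/1.47 = 34.558 h; τ₂ = 32.7/1.47 = 22.245 h.
Tank 1: C₁ = C_in(1 − e^(−t/τ₁)). Tank 2 (τ₁ ≠ τ₂): C₂ = C_in[1 − (τ₁ e^(−t/τ₁) − τ₂ e^(−t/τ₂))/(τ₁ − τ₂)].
At t = 50.1: e^(−t/τ₁) = 0.23463, e^(−t/τ₂) = 0.10517.
C₂ = 0.447·[1 − (34.558·0.23463 − 22.245·0.10517)/(12.313)] = 0.447·0.53148 = 0.23757 g/L.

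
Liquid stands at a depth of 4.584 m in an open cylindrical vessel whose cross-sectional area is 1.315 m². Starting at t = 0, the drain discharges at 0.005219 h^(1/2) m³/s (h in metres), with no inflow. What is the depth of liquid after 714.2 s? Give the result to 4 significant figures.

0.5238 m

With no inflow, A dh/dt = −0.005219 √h.
∫ h^(−1/2) dh = −(0.005219/A) ∫ dt, giving 2√h = 2√h₀ − (0.005219/A) t.
√h = √4.584 − 0.005219·714.2/(2·1.315) = 2.14103 − 1.41727 = 0.723762.
h = 0.723762² = 0.523831 m.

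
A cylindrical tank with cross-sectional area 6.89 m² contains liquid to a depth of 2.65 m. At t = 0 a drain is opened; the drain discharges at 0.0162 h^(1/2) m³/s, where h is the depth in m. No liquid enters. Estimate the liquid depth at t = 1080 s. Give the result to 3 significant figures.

A dh/dt = −Q_out = −0.0162 √h.
This is separable: 2 d(√h)/dt = −0.0162/A, so √h = √h₀ − (0.0162/(2A)) t.
√h = √2.65 − 0.0162·1080/(2·6.89) = 1.6279 − 1.2697 = 0.35822.
h = 0.35822² = 0.12832 m.

0.128 m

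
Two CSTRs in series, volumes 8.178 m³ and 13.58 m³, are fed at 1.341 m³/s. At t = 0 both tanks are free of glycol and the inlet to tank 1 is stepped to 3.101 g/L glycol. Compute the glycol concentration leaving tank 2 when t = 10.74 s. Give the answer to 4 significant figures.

Species balance on tank i: dCᵢ/dt = (Cᵢ₋₁ − Cᵢ)/τᵢ with τᵢ = Vᵢ/Q.
τ₁ = 8.178/1.341 = 6.09843 s; τ₂ = 13.58/1.341 = 10.1268 s.
Tank 1: C₁ = C_in(1 − e^(−t/τ₁)). Tank 2 (τ₁ ≠ τ₂): C₂ = C_in[1 − (τ₁ e^(−t/τ₁) − τ₂ e^(−t/τ₂))/(τ₁ − τ₂)].
At t = 10.74: e^(−t/τ₁) = 0.171854, e^(−t/τ₂) = 0.346264.
C₂ = 3.101·[1 − (6.09843·0.171854 − 10.1268·0.346264)/(-4.02834)] = 3.101·0.389701 = 1.20846 g/L.

1.208 g/L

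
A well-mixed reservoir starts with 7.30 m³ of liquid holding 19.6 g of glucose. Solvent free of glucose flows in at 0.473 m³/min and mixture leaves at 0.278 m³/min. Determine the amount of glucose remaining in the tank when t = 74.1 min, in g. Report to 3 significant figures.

Total volume: dV/dt = Q_in − Q_out = 0.19500 m³/min, so V(t) = 7.30 + 0.19500 t and V(74.1) = 21.749 m³.
Species balance (pure solvent in): dm/dt = −Q_out · m/V(t).
Separate: dm/m = −Q_out dt/V(t) ⇒ ln(m/m₀) = −(Q_out/(Q_in−Q_out)) ln(V/V₀).
m = m₀ (V₀/V)^(Q_out/(Q_in−Q_out)) = 19.6 × (7.30/21.749)^(1.4256) = 4.1335 g.

4.13 g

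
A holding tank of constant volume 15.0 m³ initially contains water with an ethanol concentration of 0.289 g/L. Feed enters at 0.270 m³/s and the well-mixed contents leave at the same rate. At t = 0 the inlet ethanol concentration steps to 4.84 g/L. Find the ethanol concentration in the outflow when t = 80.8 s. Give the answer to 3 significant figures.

Unsteady species balance (constant V, well mixed): V dC/dt = Q(C_in − C).
Time constant τ = V/Q = 15.0/0.270 = 55.556 s.
C approaches C_in exponentially: C(t) = C_in + (C₀ − C_in) e^(−t/τ).
C(80.8) = 4.84 + (0.289 − 4.84)·e^(−80.8/55.556) = 4.84 + (-4.5510)·0.23354 = 3.7772 g/L.

3.78 g/L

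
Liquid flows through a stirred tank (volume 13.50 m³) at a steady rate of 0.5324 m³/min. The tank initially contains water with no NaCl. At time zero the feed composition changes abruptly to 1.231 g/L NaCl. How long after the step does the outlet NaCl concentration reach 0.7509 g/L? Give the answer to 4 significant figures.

23.88 min

Species balance: V dC/dt = Q(C_in − C) ⇒ τ = V/Q = 25.3569 min.
C(t) = C_in + (C₀ − C_in) e^(−t/τ). Set C = 0.7509 and solve for t:
e^(−t/τ) = (C − C_in)/(C₀ − C_in) = (0.7509 − 1.231)/(0 − 1.231) = 0.390008
t = −τ ln(…) = 25.3569 × 0.941588 = 23.8757 min.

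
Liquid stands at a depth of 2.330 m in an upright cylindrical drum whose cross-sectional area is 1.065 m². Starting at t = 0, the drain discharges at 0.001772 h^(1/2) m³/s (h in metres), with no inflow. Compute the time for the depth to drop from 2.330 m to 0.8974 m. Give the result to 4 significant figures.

A dh/dt = −Q_out = −0.001772 √h.
∫ h^(−1/2) dh = −(0.001772/A) ∫ dt, giving 2√h = 2√h₀ − (0.001772/A) t.
t = 2A(√h₀ − √h)/0.001772 = 2·1.065·(√2.330 − √0.8974)/0.001772
  = 2.13000 × (1.52643 − 0.947312) / 0.001772 = 696.123 s.

696.1 s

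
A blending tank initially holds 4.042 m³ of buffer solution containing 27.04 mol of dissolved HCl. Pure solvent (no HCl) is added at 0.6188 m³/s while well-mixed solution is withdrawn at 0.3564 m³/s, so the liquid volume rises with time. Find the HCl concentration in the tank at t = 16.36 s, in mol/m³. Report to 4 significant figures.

Let m(t) be the amount of HCl. Volume: V(t) = V₀ + (Q_in − Q_out) t = 4.042 + 0.262400 t; V(16.36) = 8.33486 m³.
Solute balance: dm/dt = 0 − Q_out C = −Q_out m/V(t).
dm/m = −Q_out dt/(V₀ + 0.262400 t); integrating gives ln(m/m₀) = −(Q_out/(Q_in−Q_out)) ln(V/V₀).
m = m₀ (V₀/V)^(Q_out/(Q_in−Q_out)) = 27.04 × (4.042/8.33486)^(1.35823) = 10.1184 mol.
C = m/V = 10.1184/8.33486 = 1.21398 mol/m³.

1.214 mol/m³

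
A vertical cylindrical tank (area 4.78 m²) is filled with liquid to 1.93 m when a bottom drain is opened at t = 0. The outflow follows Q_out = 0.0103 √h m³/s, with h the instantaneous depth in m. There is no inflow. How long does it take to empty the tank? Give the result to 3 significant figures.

Accumulation of liquid (constant cross-section A): A dh/dt = −0.0103 √h.
Separate and integrate: 2(√h − √h₀) = −(0.0103/A) t.
Set h = 0: 2√h₀ = (0.0103/A) t_empty ⇒ t_empty = 2A√h₀/0.0103.
t_empty = 2·4.78·√1.93/0.0103 = 9.5600·1.3892/0.0103 = 1289.4 s.

1290 s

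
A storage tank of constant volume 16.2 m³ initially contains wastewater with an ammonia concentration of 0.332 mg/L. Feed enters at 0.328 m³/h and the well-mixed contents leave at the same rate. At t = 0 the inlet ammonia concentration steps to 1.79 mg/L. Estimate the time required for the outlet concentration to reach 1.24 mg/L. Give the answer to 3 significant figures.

48.2 h

Species balance: V dC/dt = Q(C_in − C) ⇒ τ = V/Q = 49.390 h.
C(t) = C_in + (C₀ − C_in) e^(−t/τ). Set C = 1.24 and solve for t:
e^(−t/τ) = (C − C_in)/(C₀ − C_in) = (1.24 − 1.79)/(0.332 − 1.79) = 0.37723
t = −τ ln(…) = 49.390 × 0.97490 = 48.151 h.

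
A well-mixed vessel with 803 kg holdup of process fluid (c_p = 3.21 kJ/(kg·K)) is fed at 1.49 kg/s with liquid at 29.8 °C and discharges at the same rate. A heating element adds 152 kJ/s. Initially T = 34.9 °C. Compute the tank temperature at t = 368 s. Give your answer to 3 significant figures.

Heat balance on the well-mixed liquid: M c_p dT/dt = ṁ c_p (T_in − T) + 152.
τ = M/ṁ = 538.93 s; T_ss = T_in + Q̇/(ṁ c_p) = 29.8 + 152/(1.49·3.21) = 61.580 °C.
This is linear first-order; T(t) = T_ss + (T₀ − T_ss) e^(−t/τ).
T(368) = 61.580 + (-26.680)·e^(−368/538.93) = 61.580 + (-26.680)·0.50518 = 48.102 °C.

48.1 °C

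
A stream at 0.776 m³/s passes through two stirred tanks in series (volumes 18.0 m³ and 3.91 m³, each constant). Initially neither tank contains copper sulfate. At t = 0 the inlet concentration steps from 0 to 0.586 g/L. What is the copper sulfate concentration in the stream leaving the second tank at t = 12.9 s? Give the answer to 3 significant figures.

0.169 g/L

Time constants: τᵢ = Vᵢ/Q for each well-mixed tank.
τ₁ = 18.0/0.776 = 23.196 s; τ₂ = 3.91/0.776 = 5.0387 s.
Tank 1: C₁ = C_in(1 − e^(−t/τ₁)). Tank 2 (τ₁ ≠ τ₂): C₂ = C_in[1 − (τ₁ e^(−t/τ₁) − τ₂ e^(−t/τ₂))/(τ₁ − τ₂)].
At t = 12.9: e^(−t/τ₁) = 0.57342, e^(−t/τ₂) = 0.077289.
C₂ = 0.586·[1 − (23.196·0.57342 − 5.0387·0.077289)/(18.157)] = 0.586·0.28890 = 0.16930 g/L.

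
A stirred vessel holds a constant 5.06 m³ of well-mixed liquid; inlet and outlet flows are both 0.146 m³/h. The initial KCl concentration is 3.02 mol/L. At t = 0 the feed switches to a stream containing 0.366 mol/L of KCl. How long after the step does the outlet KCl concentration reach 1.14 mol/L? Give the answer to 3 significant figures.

42.7 h

Unsteady species balance (constant V, well mixed): V dC/dt = Q(C_in − C), so τ = V/Q = 34.658 h.
C(t) = C_in + (C₀ − C_in) e^(−t/τ). Set C = 1.14 and solve for t:
e^(−t/τ) = (C − C_in)/(C₀ − C_in) = (1.14 − 0.366)/(3.02 − 0.366) = 0.29164
t = −τ ln(…) = 34.658 × 1.2323 = 42.707 h.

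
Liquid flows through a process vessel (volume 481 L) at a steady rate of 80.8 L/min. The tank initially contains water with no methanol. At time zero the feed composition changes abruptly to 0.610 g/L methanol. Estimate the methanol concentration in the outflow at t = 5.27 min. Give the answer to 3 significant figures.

Mass balance on the solute (V constant): V dC/dt = Q(C_in − C).
So dC/dt = (C_in − C)/τ with τ = V/Q = 481/80.8 = 5.9530 min.
Integrating: C(t) = C_in + (C₀ − C_in) e^(−t/τ).
C(5.27) = 0.610 + (0 − 0.610)·e^(−5.27/5.9530) = 0.610 + (-0.61000)·0.41260 = 0.35831 g/L.

0.358 g/L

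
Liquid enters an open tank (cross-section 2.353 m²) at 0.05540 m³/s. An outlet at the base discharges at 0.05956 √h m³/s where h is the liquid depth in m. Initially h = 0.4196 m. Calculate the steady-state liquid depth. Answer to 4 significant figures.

0.8652 m

A dh/dt = Q_in − 0.05956 √h. Steady state requires inflow = outflow:
Q_in = 0.05956 √h_ss ⇒ √h_ss = 0.05540/0.05956 = 0.930154.
h_ss = 0.930154² = 0.865187 m. (Since h₀ = 0.4196 m < h_ss, the level will rise toward this value.)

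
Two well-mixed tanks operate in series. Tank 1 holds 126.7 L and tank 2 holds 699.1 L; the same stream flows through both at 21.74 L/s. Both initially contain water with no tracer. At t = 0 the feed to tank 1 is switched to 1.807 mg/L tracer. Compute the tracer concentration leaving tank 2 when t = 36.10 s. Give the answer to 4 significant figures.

Time constants: τᵢ = Vᵢ/Q for each well-mixed tank.
τ₁ = 126.7/21.74 = 5.82797 s; τ₂ = 699.1/21.74 = 32.1573 s.
Tank 1: C₁ = C_in(1 − e^(−t/τ₁)). Tank 2 (τ₁ ≠ τ₂): C₂ = C_in[1 − (τ₁ e^(−t/τ₁) − τ₂ e^(−t/τ₂))/(τ₁ − τ₂)].
At t = 36.10: e^(−t/τ₁) = 0.00204109, e^(−t/τ₂) = 0.325431.
C₂ = 1.807·[1 − (5.82797·0.00204109 − 32.1573·0.325431)/(-26.3293)] = 1.807·0.602988 = 1.08960 mg/L.

1.090 mg/L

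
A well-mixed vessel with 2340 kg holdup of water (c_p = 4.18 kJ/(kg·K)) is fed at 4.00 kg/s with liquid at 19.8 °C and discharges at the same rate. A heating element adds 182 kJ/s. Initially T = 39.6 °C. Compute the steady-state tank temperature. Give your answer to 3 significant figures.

30.7 °C

Energy balance: M c_p dT/dt = ṁ c_p (T_in − T) + 182.
At steady state dT/dt = 0 ⇒ T_ss = T_in + Q̇/(ṁ c_p) = 19.8 + 182/(4.00·4.18) = 30.685 °C.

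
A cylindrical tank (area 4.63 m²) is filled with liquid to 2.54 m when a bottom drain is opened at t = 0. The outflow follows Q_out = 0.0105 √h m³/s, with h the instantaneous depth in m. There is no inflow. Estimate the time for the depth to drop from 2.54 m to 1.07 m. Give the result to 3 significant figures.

493 s

With no inflow, A dh/dt = −0.0105 √h.
This is separable: 2 d(√h)/dt = −0.0105/A, so √h = √h₀ − (0.0105/(2A)) t.
t = 2A(√h₀ − √h)/0.0105 = 2·4.63·(√2.54 − √1.07)/0.0105
  = 9.2600 × (1.5937 − 1.0344) / 0.0105 = 493.28 s.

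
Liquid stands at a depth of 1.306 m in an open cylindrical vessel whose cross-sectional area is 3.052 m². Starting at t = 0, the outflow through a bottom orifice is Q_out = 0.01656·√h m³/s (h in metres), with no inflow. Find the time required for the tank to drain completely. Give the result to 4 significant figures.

421.2 s

Accumulation of liquid (constant cross-section A): A dh/dt = −0.01656 √h.
Separate and integrate: 2(√h − √h₀) = −(0.01656/A) t.
Tank is empty when √h = 0: t_empty = 2A√h₀/0.01656.
t_empty = 2·3.052·√1.306/0.01656 = 6.10400·1.14280/0.01656 = 421.236 s.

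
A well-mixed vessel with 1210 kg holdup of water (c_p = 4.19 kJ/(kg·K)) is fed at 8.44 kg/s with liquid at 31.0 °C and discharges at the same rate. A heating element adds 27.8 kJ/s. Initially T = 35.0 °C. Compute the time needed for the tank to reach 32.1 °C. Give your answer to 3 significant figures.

M c_p dT/dt = ṁ c_p (T_in − T) + Q̇.
τ = M/ṁ = 143.36 s; T_ss = T_in + Q̇/(ṁ c_p) = 31.786 °C.
T(t) = T_ss + (T₀ − T_ss) e^(−t/τ). Set T = 32.1:
e^(−t/τ) = (32.1 − 31.786)/(35.0 − 31.786) = 0.097664
t = −143.36 · ln(0.097664) = 333.50 s.

333 s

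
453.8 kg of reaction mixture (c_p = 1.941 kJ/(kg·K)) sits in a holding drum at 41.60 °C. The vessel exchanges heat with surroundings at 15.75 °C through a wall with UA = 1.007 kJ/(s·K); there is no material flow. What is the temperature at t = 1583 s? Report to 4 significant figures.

M c_p dT/dt = −UA(T − T_amb).
dT/dt = (T_ss − T)/τ with T_ss = T_amb = 15.7500 °C, τ = M c_p/UA = 453.8·1.941/1.007 = 874.703 s.
T approaches T_ss exponentially: T(t) = T_ss + (T₀ − T_ss) e^(−t/τ).
T(1583) = 15.7500 + (25.8500)·0.163694 = 19.9815 °C.

19.98 °C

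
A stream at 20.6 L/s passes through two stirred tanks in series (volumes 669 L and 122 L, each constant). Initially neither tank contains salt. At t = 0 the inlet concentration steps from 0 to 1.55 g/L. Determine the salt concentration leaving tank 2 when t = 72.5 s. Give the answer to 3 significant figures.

Time constants: τᵢ = Vᵢ/Q for each well-mixed tank.
τ₁ = 669/20.6 = 32.476 s; τ₂ = 122/20.6 = 5.9223 s.
Solving the cascade with C₁(0)=C₂(0)=0 gives C₂(t) = C_in[1 − (τ₁ e^(−t/τ₁) − τ₂ e^(−t/τ₂))/(τ₁ − τ₂)].
At t = 72.5: e^(−t/τ₁) = 0.10727, e^(−t/τ₂) = 4.8245e-06.
C₂ = 1.55·[1 − (32.476·0.10727 − 5.9223·4.8245e-06)/(26.553)] = 1.55·0.86881 = 1.3467 g/L.

1.35 g/L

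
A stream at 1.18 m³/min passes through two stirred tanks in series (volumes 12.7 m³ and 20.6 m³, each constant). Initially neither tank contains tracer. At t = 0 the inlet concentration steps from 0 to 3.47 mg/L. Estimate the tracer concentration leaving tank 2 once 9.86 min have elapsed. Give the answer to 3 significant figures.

Time constants: τᵢ = Vᵢ/Q for each well-mixed tank.
τ₁ = 12.7/1.18 = 10.763 min; τ₂ = 20.6/1.18 = 17.458 min.
Solving the cascade with C₁(0)=C₂(0)=0 gives C₂(t) = C_in[1 − (τ₁ e^(−t/τ₁) − τ₂ e^(−t/τ₂))/(τ₁ − τ₂)].
At t = 9.86: e^(−t/τ₁) = 0.40007, e^(−t/τ₂) = 0.56848.
C₂ = 3.47·[1 − (10.763·0.40007 − 17.458·0.56848)/(-6.6949)] = 3.47·0.16079 = 0.55794 mg/L.

0.558 mg/L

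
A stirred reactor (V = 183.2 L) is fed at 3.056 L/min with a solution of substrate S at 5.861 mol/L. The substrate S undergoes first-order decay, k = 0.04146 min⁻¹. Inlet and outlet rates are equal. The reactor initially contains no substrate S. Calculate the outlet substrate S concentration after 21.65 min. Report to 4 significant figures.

Species balance: V dC/dt = Q C_in − Q C − k V C.
This is linear with rate a = Q/V + k = 0.0581412 min⁻¹.
C_ss = Q C_in/(Q + kV) = 1.68157 mol/L; C(t) = C_ss + (C₀ − C_ss) e^(−a t).
C(21.65) = 1.68157 + (-1.68157)·e^(−0.0581412·21.65) = 1.68157 + (-1.68157)·0.284007 = 1.20399 mol/L.

1.204 mol/L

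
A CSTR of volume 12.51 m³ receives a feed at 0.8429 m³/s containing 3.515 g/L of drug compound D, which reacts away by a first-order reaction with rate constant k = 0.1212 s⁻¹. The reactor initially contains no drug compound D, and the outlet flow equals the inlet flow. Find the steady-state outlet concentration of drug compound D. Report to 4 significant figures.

V dC/dt = Q(C_in − C) − k V C.
Steady state (dC/dt = 0): C_ss = Q C_in/(Q + kV) = C_in/(1 + kV/Q).
C_ss = 0.8429·3.515/(0.8429 + 0.1212·12.51) = 2.96279/2.35911 = 1.25589 g/L.

1.256 g/L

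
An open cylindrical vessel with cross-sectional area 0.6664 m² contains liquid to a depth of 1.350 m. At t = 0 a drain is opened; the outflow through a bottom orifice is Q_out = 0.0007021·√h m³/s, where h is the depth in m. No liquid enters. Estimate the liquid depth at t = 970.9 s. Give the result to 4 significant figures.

0.4231 m

Mass balance (ρ constant): A dh/dt = −0.0007021 √h.
Separate and integrate: 2(√h − √h₀) = −(0.0007021/A) t.
√h = √1.350 − 0.0007021·970.9/(2·0.6664) = 1.16190 − 0.511456 = 0.650439.
h = 0.650439² = 0.423071 m.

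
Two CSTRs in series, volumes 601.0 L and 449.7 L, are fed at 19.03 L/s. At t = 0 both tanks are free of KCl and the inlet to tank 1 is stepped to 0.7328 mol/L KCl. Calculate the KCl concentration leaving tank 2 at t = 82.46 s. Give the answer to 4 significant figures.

0.5854 mol/L

Time constants: τᵢ = Vᵢ/Q for each well-mixed tank.
τ₁ = 601.0/19.03 = 31.5817 s; τ₂ = 449.7/19.03 = 23.6311 s.
Tank 1: C₁ = C_in(1 − e^(−t/τ₁)). Tank 2 (τ₁ ≠ τ₂): C₂ = C_in[1 − (τ₁ e^(−t/τ₁) − τ₂ e^(−t/τ₂))/(τ₁ − τ₂)].
At t = 82.46: e^(−t/τ₁) = 0.0734607, e^(−t/τ₂) = 0.0305171.
C₂ = 0.7328·[1 − (31.5817·0.0734607 − 23.6311·0.0305171)/(7.95060)] = 0.7328·0.798901 = 0.585434 mol/L.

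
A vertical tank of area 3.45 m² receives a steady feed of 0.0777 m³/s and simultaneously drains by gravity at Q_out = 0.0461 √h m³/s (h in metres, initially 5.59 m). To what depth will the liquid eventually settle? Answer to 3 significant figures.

2.84 m

Level balance: A dh/dt = 0.0777 − 0.0461 √h. Setting dh/dt = 0:
Q_in = 0.0461 √h_ss ⇒ √h_ss = 0.0777/0.0461 = 1.6855.
h_ss = 1.6855² = 2.8408 m. (Since h₀ = 5.59 m > h_ss, the level will fall toward this value.)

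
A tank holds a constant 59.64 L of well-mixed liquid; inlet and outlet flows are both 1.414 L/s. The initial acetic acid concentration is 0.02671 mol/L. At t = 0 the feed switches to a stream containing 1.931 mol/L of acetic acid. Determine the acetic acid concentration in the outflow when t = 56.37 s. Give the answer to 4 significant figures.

Species balance on the tank: V dC/dt = Q(C_in − C).
So dC/dt = (C_in − C)/τ with τ = V/Q = 59.64/1.414 = 42.1782 s.
This is linear first-order; C(t) = C_in + (C₀ − C_in) e^(−t/τ).
C(56.37) = 1.931 + (0.02671 − 1.931)·e^(−56.37/42.1782) = 1.931 + (-1.90429)·0.262771 = 1.43061 mol/L.

1.431 mol/L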